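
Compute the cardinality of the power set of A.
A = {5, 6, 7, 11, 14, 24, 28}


Set A = {5, 6, 7, 11, 14, 24, 28}
|A| = 7
The power set P(A) contains all subsets of A.
|P(A)| = 2^|A| = 2^7 = 128

128


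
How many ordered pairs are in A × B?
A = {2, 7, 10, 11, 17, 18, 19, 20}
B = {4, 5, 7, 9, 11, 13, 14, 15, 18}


Set A = {2, 7, 10, 11, 17, 18, 19, 20} has 8 elements.
Set B = {4, 5, 7, 9, 11, 13, 14, 15, 18} has 9 elements.
|A × B| = |A| × |B| = 8 × 9 = 72

72


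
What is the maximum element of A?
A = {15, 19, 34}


Set A = {15, 19, 34}
Elements in ascending order: 15, 19, 34
The largest element is 34.

34


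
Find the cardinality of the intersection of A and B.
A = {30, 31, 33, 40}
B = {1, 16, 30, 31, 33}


Set A = {30, 31, 33, 40}
Set B = {1, 16, 30, 31, 33}
A ∩ B = {30, 31, 33}
|A ∩ B| = 3

3


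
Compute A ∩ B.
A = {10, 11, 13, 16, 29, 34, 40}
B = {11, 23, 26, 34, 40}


Set A = {10, 11, 13, 16, 29, 34, 40}
Set B = {11, 23, 26, 34, 40}
A ∩ B includes only elements in both sets.
Check each element of A against B:
10 ✗, 11 ✓, 13 ✗, 16 ✗, 29 ✗, 34 ✓, 40 ✓
A ∩ B = {11, 34, 40}

{11, 34, 40}


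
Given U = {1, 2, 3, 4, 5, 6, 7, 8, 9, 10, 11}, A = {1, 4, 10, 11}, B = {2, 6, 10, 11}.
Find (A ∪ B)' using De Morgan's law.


U = {1, 2, 3, 4, 5, 6, 7, 8, 9, 10, 11}
A = {1, 4, 10, 11}, B = {2, 6, 10, 11}
A ∪ B = {1, 2, 4, 6, 10, 11}
(A ∪ B)' = U \ (A ∪ B) = {3, 5, 7, 8, 9}
Verification via A' ∩ B': A' = {2, 3, 5, 6, 7, 8, 9}, B' = {1, 3, 4, 5, 7, 8, 9}
A' ∩ B' = {3, 5, 7, 8, 9} ✓

{3, 5, 7, 8, 9}


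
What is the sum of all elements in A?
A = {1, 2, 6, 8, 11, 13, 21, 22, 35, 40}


Set A = {1, 2, 6, 8, 11, 13, 21, 22, 35, 40}
Sum = 1 + 2 + 6 + 8 + 11 + 13 + 21 + 22 + 35 + 40 = 159

159


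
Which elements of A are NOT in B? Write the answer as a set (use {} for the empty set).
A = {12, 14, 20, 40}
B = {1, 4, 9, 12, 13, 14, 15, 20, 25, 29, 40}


Set A = {12, 14, 20, 40}
Set B = {1, 4, 9, 12, 13, 14, 15, 20, 25, 29, 40}
Check each element of A against B:
12 ∈ B, 14 ∈ B, 20 ∈ B, 40 ∈ B
Elements of A not in B: {}

{}


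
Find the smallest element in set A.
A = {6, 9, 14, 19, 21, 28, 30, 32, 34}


Set A = {6, 9, 14, 19, 21, 28, 30, 32, 34}
Elements in ascending order: 6, 9, 14, 19, 21, 28, 30, 32, 34
The smallest element is 6.

6


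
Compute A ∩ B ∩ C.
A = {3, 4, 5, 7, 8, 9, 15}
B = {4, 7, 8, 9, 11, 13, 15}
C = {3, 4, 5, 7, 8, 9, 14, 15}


Set A = {3, 4, 5, 7, 8, 9, 15}
Set B = {4, 7, 8, 9, 11, 13, 15}
Set C = {3, 4, 5, 7, 8, 9, 14, 15}
First, A ∩ B = {4, 7, 8, 9, 15}
Then, (A ∩ B) ∩ C = {4, 7, 8, 9, 15}

{4, 7, 8, 9, 15}


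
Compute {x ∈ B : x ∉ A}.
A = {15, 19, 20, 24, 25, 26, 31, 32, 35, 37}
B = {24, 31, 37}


Set A = {15, 19, 20, 24, 25, 26, 31, 32, 35, 37}
Set B = {24, 31, 37}
Check each element of B against A:
24 ∈ A, 31 ∈ A, 37 ∈ A
Elements of B not in A: {}

{}


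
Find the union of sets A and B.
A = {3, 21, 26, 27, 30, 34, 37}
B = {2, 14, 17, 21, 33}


Set A = {3, 21, 26, 27, 30, 34, 37}
Set B = {2, 14, 17, 21, 33}
A ∪ B includes all elements in either set.
Elements from A: {3, 21, 26, 27, 30, 34, 37}
Elements from B not already included: {2, 14, 17, 33}
A ∪ B = {2, 3, 14, 17, 21, 26, 27, 30, 33, 34, 37}

{2, 3, 14, 17, 21, 26, 27, 30, 33, 34, 37}


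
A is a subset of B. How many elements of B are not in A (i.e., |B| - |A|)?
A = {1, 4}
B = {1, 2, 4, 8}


Set A = {1, 4}, |A| = 2
Set B = {1, 2, 4, 8}, |B| = 4
Since A ⊆ B: B \ A = {2, 8}
|B| - |A| = 4 - 2 = 2

2


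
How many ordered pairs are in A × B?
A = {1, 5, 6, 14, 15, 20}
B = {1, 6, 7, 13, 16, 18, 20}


Set A = {1, 5, 6, 14, 15, 20} has 6 elements.
Set B = {1, 6, 7, 13, 16, 18, 20} has 7 elements.
|A × B| = |A| × |B| = 6 × 7 = 42

42


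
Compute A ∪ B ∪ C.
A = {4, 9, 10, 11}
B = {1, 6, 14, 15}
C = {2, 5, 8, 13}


Set A = {4, 9, 10, 11}
Set B = {1, 6, 14, 15}
Set C = {2, 5, 8, 13}
First, A ∪ B = {1, 4, 6, 9, 10, 11, 14, 15}
Then, (A ∪ B) ∪ C = {1, 2, 4, 5, 6, 8, 9, 10, 11, 13, 14, 15}

{1, 2, 4, 5, 6, 8, 9, 10, 11, 13, 14, 15}


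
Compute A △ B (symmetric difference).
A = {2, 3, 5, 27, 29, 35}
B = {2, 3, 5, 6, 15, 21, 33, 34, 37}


Set A = {2, 3, 5, 27, 29, 35}
Set B = {2, 3, 5, 6, 15, 21, 33, 34, 37}
A △ B = (A \ B) ∪ (B \ A)
Elements in A but not B: {27, 29, 35}
Elements in B but not A: {6, 15, 21, 33, 34, 37}
A △ B = {6, 15, 21, 27, 29, 33, 34, 35, 37}

{6, 15, 21, 27, 29, 33, 34, 35, 37}


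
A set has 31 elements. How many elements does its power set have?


The set has 31 elements.
The power set contains all possible subsets.
|P(A)| = 2^|A| = 2^31 = 2147483648

2147483648


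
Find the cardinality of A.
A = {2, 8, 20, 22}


Set A = {2, 8, 20, 22}
Listing elements: 2, 8, 20, 22
Counting: 4 elements
|A| = 4

4


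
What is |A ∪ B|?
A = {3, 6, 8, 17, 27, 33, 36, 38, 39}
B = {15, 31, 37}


Set A = {3, 6, 8, 17, 27, 33, 36, 38, 39}, |A| = 9
Set B = {15, 31, 37}, |B| = 3
A ∩ B = {}, |A ∩ B| = 0
|A ∪ B| = |A| + |B| - |A ∩ B| = 9 + 3 - 0 = 12

12


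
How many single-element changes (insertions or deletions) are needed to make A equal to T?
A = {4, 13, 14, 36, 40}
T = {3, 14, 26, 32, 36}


Set A = {4, 13, 14, 36, 40}
Set T = {3, 14, 26, 32, 36}
Elements to remove from A (in A, not in T): {4, 13, 40} → 3 removals
Elements to add to A (in T, not in A): {3, 26, 32} → 3 additions
Total edits = 3 + 3 = 6

6


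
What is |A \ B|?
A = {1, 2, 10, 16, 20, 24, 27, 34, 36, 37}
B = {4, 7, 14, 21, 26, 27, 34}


Set A = {1, 2, 10, 16, 20, 24, 27, 34, 36, 37}
Set B = {4, 7, 14, 21, 26, 27, 34}
A \ B = {1, 2, 10, 16, 20, 24, 36, 37}
|A \ B| = 8

8


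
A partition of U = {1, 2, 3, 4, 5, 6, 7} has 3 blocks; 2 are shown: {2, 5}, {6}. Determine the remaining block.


U = {1, 2, 3, 4, 5, 6, 7}
Shown blocks: {2, 5}, {6}
A partition's blocks are pairwise disjoint and cover U, so the missing block = U \ (union of shown blocks).
Union of shown blocks: {2, 5, 6}
Missing block = U \ (union) = {1, 3, 4, 7}

{1, 3, 4, 7}


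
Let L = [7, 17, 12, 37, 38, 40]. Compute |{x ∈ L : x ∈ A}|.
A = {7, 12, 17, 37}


Set A = {7, 12, 17, 37}
Candidates: [7, 17, 12, 37, 38, 40]
Check each candidate:
7 ∈ A, 17 ∈ A, 12 ∈ A, 37 ∈ A, 38 ∉ A, 40 ∉ A
Count of candidates in A: 4

4


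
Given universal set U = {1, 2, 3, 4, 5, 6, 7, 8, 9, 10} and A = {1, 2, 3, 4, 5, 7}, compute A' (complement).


Universal set U = {1, 2, 3, 4, 5, 6, 7, 8, 9, 10}
Set A = {1, 2, 3, 4, 5, 7}
A' = U \ A = elements in U but not in A
Checking each element of U:
1 (in A, exclude), 2 (in A, exclude), 3 (in A, exclude), 4 (in A, exclude), 5 (in A, exclude), 6 (not in A, include), 7 (in A, exclude), 8 (not in A, include), 9 (not in A, include), 10 (not in A, include)
A' = {6, 8, 9, 10}

{6, 8, 9, 10}


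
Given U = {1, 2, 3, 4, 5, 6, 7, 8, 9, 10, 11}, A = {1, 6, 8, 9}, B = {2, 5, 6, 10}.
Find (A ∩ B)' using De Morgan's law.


U = {1, 2, 3, 4, 5, 6, 7, 8, 9, 10, 11}
A = {1, 6, 8, 9}, B = {2, 5, 6, 10}
A ∩ B = {6}
(A ∩ B)' = U \ (A ∩ B) = {1, 2, 3, 4, 5, 7, 8, 9, 10, 11}
Verification via A' ∪ B': A' = {2, 3, 4, 5, 7, 10, 11}, B' = {1, 3, 4, 7, 8, 9, 11}
A' ∪ B' = {1, 2, 3, 4, 5, 7, 8, 9, 10, 11} ✓

{1, 2, 3, 4, 5, 7, 8, 9, 10, 11}


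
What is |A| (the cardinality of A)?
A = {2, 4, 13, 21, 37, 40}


Set A = {2, 4, 13, 21, 37, 40}
Listing elements: 2, 4, 13, 21, 37, 40
Counting: 6 elements
|A| = 6

6


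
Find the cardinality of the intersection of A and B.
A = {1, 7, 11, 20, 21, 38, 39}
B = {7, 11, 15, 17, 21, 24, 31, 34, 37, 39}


Set A = {1, 7, 11, 20, 21, 38, 39}
Set B = {7, 11, 15, 17, 21, 24, 31, 34, 37, 39}
A ∩ B = {7, 11, 21, 39}
|A ∩ B| = 4

4


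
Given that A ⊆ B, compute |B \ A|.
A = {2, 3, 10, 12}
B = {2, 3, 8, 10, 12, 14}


Set A = {2, 3, 10, 12}, |A| = 4
Set B = {2, 3, 8, 10, 12, 14}, |B| = 6
Since A ⊆ B: B \ A = {8, 14}
|B| - |A| = 6 - 4 = 2

2


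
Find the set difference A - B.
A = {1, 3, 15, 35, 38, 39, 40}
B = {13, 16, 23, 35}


Set A = {1, 3, 15, 35, 38, 39, 40}
Set B = {13, 16, 23, 35}
A \ B includes elements in A that are not in B.
Check each element of A:
1 (not in B, keep), 3 (not in B, keep), 15 (not in B, keep), 35 (in B, remove), 38 (not in B, keep), 39 (not in B, keep), 40 (not in B, keep)
A \ B = {1, 3, 15, 38, 39, 40}

{1, 3, 15, 38, 39, 40}


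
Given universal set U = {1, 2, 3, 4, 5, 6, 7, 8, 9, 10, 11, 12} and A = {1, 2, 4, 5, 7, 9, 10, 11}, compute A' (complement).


Universal set U = {1, 2, 3, 4, 5, 6, 7, 8, 9, 10, 11, 12}
Set A = {1, 2, 4, 5, 7, 9, 10, 11}
A' = U \ A = elements in U but not in A
Checking each element of U:
1 (in A, exclude), 2 (in A, exclude), 3 (not in A, include), 4 (in A, exclude), 5 (in A, exclude), 6 (not in A, include), 7 (in A, exclude), 8 (not in A, include), 9 (in A, exclude), 10 (in A, exclude), 11 (in A, exclude), 12 (not in A, include)
A' = {3, 6, 8, 12}

{3, 6, 8, 12}


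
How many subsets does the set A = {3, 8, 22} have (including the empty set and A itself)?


Set A = {3, 8, 22}
|A| = 3
The power set P(A) contains all subsets of A.
|P(A)| = 2^|A| = 2^3 = 8

8


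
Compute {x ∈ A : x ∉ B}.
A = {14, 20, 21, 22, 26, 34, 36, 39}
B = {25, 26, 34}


Set A = {14, 20, 21, 22, 26, 34, 36, 39}
Set B = {25, 26, 34}
Check each element of A against B:
14 ∉ B (include), 20 ∉ B (include), 21 ∉ B (include), 22 ∉ B (include), 26 ∈ B, 34 ∈ B, 36 ∉ B (include), 39 ∉ B (include)
Elements of A not in B: {14, 20, 21, 22, 36, 39}

{14, 20, 21, 22, 36, 39}


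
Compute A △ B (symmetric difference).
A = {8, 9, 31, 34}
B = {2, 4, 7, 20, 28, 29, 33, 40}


Set A = {8, 9, 31, 34}
Set B = {2, 4, 7, 20, 28, 29, 33, 40}
A △ B = (A \ B) ∪ (B \ A)
Elements in A but not B: {8, 9, 31, 34}
Elements in B but not A: {2, 4, 7, 20, 28, 29, 33, 40}
A △ B = {2, 4, 7, 8, 9, 20, 28, 29, 31, 33, 34, 40}

{2, 4, 7, 8, 9, 20, 28, 29, 31, 33, 34, 40}


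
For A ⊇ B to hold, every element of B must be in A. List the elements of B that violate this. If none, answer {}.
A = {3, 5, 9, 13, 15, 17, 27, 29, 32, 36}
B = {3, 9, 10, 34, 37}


Set A = {3, 5, 9, 13, 15, 17, 27, 29, 32, 36}
Set B = {3, 9, 10, 34, 37}
Check each element of B against A:
3 ∈ A, 9 ∈ A, 10 ∉ A (include), 34 ∉ A (include), 37 ∉ A (include)
Elements of B not in A: {10, 34, 37}

{10, 34, 37}


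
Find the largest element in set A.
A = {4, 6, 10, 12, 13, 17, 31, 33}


Set A = {4, 6, 10, 12, 13, 17, 31, 33}
Elements in ascending order: 4, 6, 10, 12, 13, 17, 31, 33
The largest element is 33.

33


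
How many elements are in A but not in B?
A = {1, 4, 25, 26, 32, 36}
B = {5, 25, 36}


Set A = {1, 4, 25, 26, 32, 36}
Set B = {5, 25, 36}
A \ B = {1, 4, 26, 32}
|A \ B| = 4

4


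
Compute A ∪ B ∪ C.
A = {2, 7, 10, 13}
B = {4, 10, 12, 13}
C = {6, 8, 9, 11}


Set A = {2, 7, 10, 13}
Set B = {4, 10, 12, 13}
Set C = {6, 8, 9, 11}
First, A ∪ B = {2, 4, 7, 10, 12, 13}
Then, (A ∪ B) ∪ C = {2, 4, 6, 7, 8, 9, 10, 11, 12, 13}

{2, 4, 6, 7, 8, 9, 10, 11, 12, 13}


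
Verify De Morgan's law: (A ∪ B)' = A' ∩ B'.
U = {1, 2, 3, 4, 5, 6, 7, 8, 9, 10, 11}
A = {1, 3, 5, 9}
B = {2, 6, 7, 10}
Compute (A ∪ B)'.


U = {1, 2, 3, 4, 5, 6, 7, 8, 9, 10, 11}
A = {1, 3, 5, 9}, B = {2, 6, 7, 10}
A ∪ B = {1, 2, 3, 5, 6, 7, 9, 10}
(A ∪ B)' = U \ (A ∪ B) = {4, 8, 11}
Verification via A' ∩ B': A' = {2, 4, 6, 7, 8, 10, 11}, B' = {1, 3, 4, 5, 8, 9, 11}
A' ∩ B' = {4, 8, 11} ✓

{4, 8, 11}


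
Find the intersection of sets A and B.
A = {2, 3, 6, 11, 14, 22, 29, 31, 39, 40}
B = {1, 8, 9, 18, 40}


Set A = {2, 3, 6, 11, 14, 22, 29, 31, 39, 40}
Set B = {1, 8, 9, 18, 40}
A ∩ B includes only elements in both sets.
Check each element of A against B:
2 ✗, 3 ✗, 6 ✗, 11 ✗, 14 ✗, 22 ✗, 29 ✗, 31 ✗, 39 ✗, 40 ✓
A ∩ B = {40}

{40}


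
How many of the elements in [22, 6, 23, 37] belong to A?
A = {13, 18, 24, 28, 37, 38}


Set A = {13, 18, 24, 28, 37, 38}
Candidates: [22, 6, 23, 37]
Check each candidate:
22 ∉ A, 6 ∉ A, 23 ∉ A, 37 ∈ A
Count of candidates in A: 1

1


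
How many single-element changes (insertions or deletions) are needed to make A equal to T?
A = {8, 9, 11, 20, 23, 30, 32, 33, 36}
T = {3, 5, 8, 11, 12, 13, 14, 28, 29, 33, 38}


Set A = {8, 9, 11, 20, 23, 30, 32, 33, 36}
Set T = {3, 5, 8, 11, 12, 13, 14, 28, 29, 33, 38}
Elements to remove from A (in A, not in T): {9, 20, 23, 30, 32, 36} → 6 removals
Elements to add to A (in T, not in A): {3, 5, 12, 13, 14, 28, 29, 38} → 8 additions
Total edits = 6 + 8 = 14

14


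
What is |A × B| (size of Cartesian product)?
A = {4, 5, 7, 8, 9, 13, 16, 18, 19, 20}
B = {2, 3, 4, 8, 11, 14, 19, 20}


Set A = {4, 5, 7, 8, 9, 13, 16, 18, 19, 20} has 10 elements.
Set B = {2, 3, 4, 8, 11, 14, 19, 20} has 8 elements.
|A × B| = |A| × |B| = 10 × 8 = 80

80


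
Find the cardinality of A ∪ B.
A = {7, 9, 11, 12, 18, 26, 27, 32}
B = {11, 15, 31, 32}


Set A = {7, 9, 11, 12, 18, 26, 27, 32}, |A| = 8
Set B = {11, 15, 31, 32}, |B| = 4
A ∩ B = {11, 32}, |A ∩ B| = 2
|A ∪ B| = |A| + |B| - |A ∩ B| = 8 + 4 - 2 = 10

10


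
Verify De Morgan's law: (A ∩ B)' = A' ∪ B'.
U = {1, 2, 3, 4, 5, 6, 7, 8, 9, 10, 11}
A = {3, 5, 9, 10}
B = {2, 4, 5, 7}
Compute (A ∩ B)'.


U = {1, 2, 3, 4, 5, 6, 7, 8, 9, 10, 11}
A = {3, 5, 9, 10}, B = {2, 4, 5, 7}
A ∩ B = {5}
(A ∩ B)' = U \ (A ∩ B) = {1, 2, 3, 4, 6, 7, 8, 9, 10, 11}
Verification via A' ∪ B': A' = {1, 2, 4, 6, 7, 8, 11}, B' = {1, 3, 6, 8, 9, 10, 11}
A' ∪ B' = {1, 2, 3, 4, 6, 7, 8, 9, 10, 11} ✓

{1, 2, 3, 4, 6, 7, 8, 9, 10, 11}


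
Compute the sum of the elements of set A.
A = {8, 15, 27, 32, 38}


Set A = {8, 15, 27, 32, 38}
Sum = 8 + 15 + 27 + 32 + 38 = 120

120


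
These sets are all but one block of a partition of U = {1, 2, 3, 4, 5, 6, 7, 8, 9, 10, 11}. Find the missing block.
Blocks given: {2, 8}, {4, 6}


U = {1, 2, 3, 4, 5, 6, 7, 8, 9, 10, 11}
Shown blocks: {2, 8}, {4, 6}
A partition's blocks are pairwise disjoint and cover U, so the missing block = U \ (union of shown blocks).
Union of shown blocks: {2, 4, 6, 8}
Missing block = U \ (union) = {1, 3, 5, 7, 9, 10, 11}

{1, 3, 5, 7, 9, 10, 11}


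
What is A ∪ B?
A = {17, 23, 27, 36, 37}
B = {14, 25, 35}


Set A = {17, 23, 27, 36, 37}
Set B = {14, 25, 35}
A ∪ B includes all elements in either set.
Elements from A: {17, 23, 27, 36, 37}
Elements from B not already included: {14, 25, 35}
A ∪ B = {14, 17, 23, 25, 27, 35, 36, 37}

{14, 17, 23, 25, 27, 35, 36, 37}


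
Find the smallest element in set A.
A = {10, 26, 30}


Set A = {10, 26, 30}
Elements in ascending order: 10, 26, 30
The smallest element is 10.

10


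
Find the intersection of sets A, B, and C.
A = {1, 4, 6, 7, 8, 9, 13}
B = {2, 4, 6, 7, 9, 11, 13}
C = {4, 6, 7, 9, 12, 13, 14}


Set A = {1, 4, 6, 7, 8, 9, 13}
Set B = {2, 4, 6, 7, 9, 11, 13}
Set C = {4, 6, 7, 9, 12, 13, 14}
First, A ∩ B = {4, 6, 7, 9, 13}
Then, (A ∩ B) ∩ C = {4, 6, 7, 9, 13}

{4, 6, 7, 9, 13}


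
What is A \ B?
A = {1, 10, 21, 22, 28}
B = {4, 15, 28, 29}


Set A = {1, 10, 21, 22, 28}
Set B = {4, 15, 28, 29}
A \ B includes elements in A that are not in B.
Check each element of A:
1 (not in B, keep), 10 (not in B, keep), 21 (not in B, keep), 22 (not in B, keep), 28 (in B, remove)
A \ B = {1, 10, 21, 22}

{1, 10, 21, 22}


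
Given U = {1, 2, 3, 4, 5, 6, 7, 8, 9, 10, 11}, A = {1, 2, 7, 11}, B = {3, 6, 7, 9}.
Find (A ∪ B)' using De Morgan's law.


U = {1, 2, 3, 4, 5, 6, 7, 8, 9, 10, 11}
A = {1, 2, 7, 11}, B = {3, 6, 7, 9}
A ∪ B = {1, 2, 3, 6, 7, 9, 11}
(A ∪ B)' = U \ (A ∪ B) = {4, 5, 8, 10}
Verification via A' ∩ B': A' = {3, 4, 5, 6, 8, 9, 10}, B' = {1, 2, 4, 5, 8, 10, 11}
A' ∩ B' = {4, 5, 8, 10} ✓

{4, 5, 8, 10}


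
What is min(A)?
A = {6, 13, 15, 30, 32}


Set A = {6, 13, 15, 30, 32}
Elements in ascending order: 6, 13, 15, 30, 32
The smallest element is 6.

6


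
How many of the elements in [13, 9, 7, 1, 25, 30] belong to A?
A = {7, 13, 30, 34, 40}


Set A = {7, 13, 30, 34, 40}
Candidates: [13, 9, 7, 1, 25, 30]
Check each candidate:
13 ∈ A, 9 ∉ A, 7 ∈ A, 1 ∉ A, 25 ∉ A, 30 ∈ A
Count of candidates in A: 3

3


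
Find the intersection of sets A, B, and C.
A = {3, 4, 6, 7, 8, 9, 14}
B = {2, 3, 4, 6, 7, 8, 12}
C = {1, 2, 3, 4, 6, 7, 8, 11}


Set A = {3, 4, 6, 7, 8, 9, 14}
Set B = {2, 3, 4, 6, 7, 8, 12}
Set C = {1, 2, 3, 4, 6, 7, 8, 11}
First, A ∩ B = {3, 4, 6, 7, 8}
Then, (A ∩ B) ∩ C = {3, 4, 6, 7, 8}

{3, 4, 6, 7, 8}


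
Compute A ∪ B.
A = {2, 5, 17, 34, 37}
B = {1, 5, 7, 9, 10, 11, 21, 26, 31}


Set A = {2, 5, 17, 34, 37}
Set B = {1, 5, 7, 9, 10, 11, 21, 26, 31}
A ∪ B includes all elements in either set.
Elements from A: {2, 5, 17, 34, 37}
Elements from B not already included: {1, 7, 9, 10, 11, 21, 26, 31}
A ∪ B = {1, 2, 5, 7, 9, 10, 11, 17, 21, 26, 31, 34, 37}

{1, 2, 5, 7, 9, 10, 11, 17, 21, 26, 31, 34, 37}


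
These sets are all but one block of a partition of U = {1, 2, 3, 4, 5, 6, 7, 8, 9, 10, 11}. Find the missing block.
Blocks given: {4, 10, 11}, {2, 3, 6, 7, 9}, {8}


U = {1, 2, 3, 4, 5, 6, 7, 8, 9, 10, 11}
Shown blocks: {4, 10, 11}, {2, 3, 6, 7, 9}, {8}
A partition's blocks are pairwise disjoint and cover U, so the missing block = U \ (union of shown blocks).
Union of shown blocks: {2, 3, 4, 6, 7, 8, 9, 10, 11}
Missing block = U \ (union) = {1, 5}

{1, 5}


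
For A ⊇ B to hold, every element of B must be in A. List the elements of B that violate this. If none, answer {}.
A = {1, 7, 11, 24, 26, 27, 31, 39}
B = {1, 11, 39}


Set A = {1, 7, 11, 24, 26, 27, 31, 39}
Set B = {1, 11, 39}
Check each element of B against A:
1 ∈ A, 11 ∈ A, 39 ∈ A
Elements of B not in A: {}

{}


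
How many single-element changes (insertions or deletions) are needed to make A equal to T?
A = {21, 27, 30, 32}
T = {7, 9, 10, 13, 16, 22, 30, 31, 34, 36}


Set A = {21, 27, 30, 32}
Set T = {7, 9, 10, 13, 16, 22, 30, 31, 34, 36}
Elements to remove from A (in A, not in T): {21, 27, 32} → 3 removals
Elements to add to A (in T, not in A): {7, 9, 10, 13, 16, 22, 31, 34, 36} → 9 additions
Total edits = 3 + 9 = 12

12


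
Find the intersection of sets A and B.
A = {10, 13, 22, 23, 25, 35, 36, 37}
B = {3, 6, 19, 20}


Set A = {10, 13, 22, 23, 25, 35, 36, 37}
Set B = {3, 6, 19, 20}
A ∩ B includes only elements in both sets.
Check each element of A against B:
10 ✗, 13 ✗, 22 ✗, 23 ✗, 25 ✗, 35 ✗, 36 ✗, 37 ✗
A ∩ B = {}

{}


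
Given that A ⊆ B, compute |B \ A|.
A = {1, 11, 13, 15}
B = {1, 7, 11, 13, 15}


Set A = {1, 11, 13, 15}, |A| = 4
Set B = {1, 7, 11, 13, 15}, |B| = 5
Since A ⊆ B: B \ A = {7}
|B| - |A| = 5 - 4 = 1

1


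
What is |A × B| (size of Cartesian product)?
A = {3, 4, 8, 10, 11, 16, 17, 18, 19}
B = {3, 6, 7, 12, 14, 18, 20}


Set A = {3, 4, 8, 10, 11, 16, 17, 18, 19} has 9 elements.
Set B = {3, 6, 7, 12, 14, 18, 20} has 7 elements.
|A × B| = |A| × |B| = 9 × 7 = 63

63


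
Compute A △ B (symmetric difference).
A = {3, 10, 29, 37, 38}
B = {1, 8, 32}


Set A = {3, 10, 29, 37, 38}
Set B = {1, 8, 32}
A △ B = (A \ B) ∪ (B \ A)
Elements in A but not B: {3, 10, 29, 37, 38}
Elements in B but not A: {1, 8, 32}
A △ B = {1, 3, 8, 10, 29, 32, 37, 38}

{1, 3, 8, 10, 29, 32, 37, 38}


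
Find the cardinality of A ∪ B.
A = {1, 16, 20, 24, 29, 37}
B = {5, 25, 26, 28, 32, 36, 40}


Set A = {1, 16, 20, 24, 29, 37}, |A| = 6
Set B = {5, 25, 26, 28, 32, 36, 40}, |B| = 7
A ∩ B = {}, |A ∩ B| = 0
|A ∪ B| = |A| + |B| - |A ∩ B| = 6 + 7 - 0 = 13

13


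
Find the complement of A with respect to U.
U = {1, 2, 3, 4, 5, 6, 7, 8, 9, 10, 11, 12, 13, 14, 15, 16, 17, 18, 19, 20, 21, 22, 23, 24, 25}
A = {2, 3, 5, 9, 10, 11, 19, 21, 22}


Universal set U = {1, 2, 3, 4, 5, 6, 7, 8, 9, 10, 11, 12, 13, 14, 15, 16, 17, 18, 19, 20, 21, 22, 23, 24, 25}
Set A = {2, 3, 5, 9, 10, 11, 19, 21, 22}
A' = U \ A = elements in U but not in A
Checking each element of U:
1 (not in A, include), 2 (in A, exclude), 3 (in A, exclude), 4 (not in A, include), 5 (in A, exclude), 6 (not in A, include), 7 (not in A, include), 8 (not in A, include), 9 (in A, exclude), 10 (in A, exclude), 11 (in A, exclude), 12 (not in A, include), 13 (not in A, include), 14 (not in A, include), 15 (not in A, include), 16 (not in A, include), 17 (not in A, include), 18 (not in A, include), 19 (in A, exclude), 20 (not in A, include), 21 (in A, exclude), 22 (in A, exclude), 23 (not in A, include), 24 (not in A, include), 25 (not in A, include)
A' = {1, 4, 6, 7, 8, 12, 13, 14, 15, 16, 17, 18, 20, 23, 24, 25}

{1, 4, 6, 7, 8, 12, 13, 14, 15, 16, 17, 18, 20, 23, 24, 25}


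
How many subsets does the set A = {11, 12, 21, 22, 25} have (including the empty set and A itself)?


Set A = {11, 12, 21, 22, 25}
|A| = 5
The power set P(A) contains all subsets of A.
|P(A)| = 2^|A| = 2^5 = 32

32


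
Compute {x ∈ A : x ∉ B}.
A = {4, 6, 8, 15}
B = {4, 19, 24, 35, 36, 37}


Set A = {4, 6, 8, 15}
Set B = {4, 19, 24, 35, 36, 37}
Check each element of A against B:
4 ∈ B, 6 ∉ B (include), 8 ∉ B (include), 15 ∉ B (include)
Elements of A not in B: {6, 8, 15}

{6, 8, 15}


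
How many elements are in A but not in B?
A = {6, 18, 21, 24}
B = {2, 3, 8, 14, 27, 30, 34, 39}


Set A = {6, 18, 21, 24}
Set B = {2, 3, 8, 14, 27, 30, 34, 39}
A \ B = {6, 18, 21, 24}
|A \ B| = 4

4


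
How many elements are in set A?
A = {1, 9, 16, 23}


Set A = {1, 9, 16, 23}
Listing elements: 1, 9, 16, 23
Counting: 4 elements
|A| = 4

4


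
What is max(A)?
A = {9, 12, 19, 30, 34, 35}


Set A = {9, 12, 19, 30, 34, 35}
Elements in ascending order: 9, 12, 19, 30, 34, 35
The largest element is 35.

35


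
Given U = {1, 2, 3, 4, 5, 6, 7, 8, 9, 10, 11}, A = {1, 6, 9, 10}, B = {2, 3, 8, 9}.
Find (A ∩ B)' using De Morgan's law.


U = {1, 2, 3, 4, 5, 6, 7, 8, 9, 10, 11}
A = {1, 6, 9, 10}, B = {2, 3, 8, 9}
A ∩ B = {9}
(A ∩ B)' = U \ (A ∩ B) = {1, 2, 3, 4, 5, 6, 7, 8, 10, 11}
Verification via A' ∪ B': A' = {2, 3, 4, 5, 7, 8, 11}, B' = {1, 4, 5, 6, 7, 10, 11}
A' ∪ B' = {1, 2, 3, 4, 5, 6, 7, 8, 10, 11} ✓

{1, 2, 3, 4, 5, 6, 7, 8, 10, 11}


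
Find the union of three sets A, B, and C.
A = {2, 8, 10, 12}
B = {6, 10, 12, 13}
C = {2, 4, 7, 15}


Set A = {2, 8, 10, 12}
Set B = {6, 10, 12, 13}
Set C = {2, 4, 7, 15}
First, A ∪ B = {2, 6, 8, 10, 12, 13}
Then, (A ∪ B) ∪ C = {2, 4, 6, 7, 8, 10, 12, 13, 15}

{2, 4, 6, 7, 8, 10, 12, 13, 15}


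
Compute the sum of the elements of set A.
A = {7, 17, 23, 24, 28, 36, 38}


Set A = {7, 17, 23, 24, 28, 36, 38}
Sum = 7 + 17 + 23 + 24 + 28 + 36 + 38 = 173

173


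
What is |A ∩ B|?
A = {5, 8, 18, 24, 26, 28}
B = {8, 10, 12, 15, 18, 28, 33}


Set A = {5, 8, 18, 24, 26, 28}
Set B = {8, 10, 12, 15, 18, 28, 33}
A ∩ B = {8, 18, 28}
|A ∩ B| = 3

3


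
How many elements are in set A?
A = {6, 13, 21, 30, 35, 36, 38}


Set A = {6, 13, 21, 30, 35, 36, 38}
Listing elements: 6, 13, 21, 30, 35, 36, 38
Counting: 7 elements
|A| = 7

7


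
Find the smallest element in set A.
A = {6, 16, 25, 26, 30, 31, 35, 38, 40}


Set A = {6, 16, 25, 26, 30, 31, 35, 38, 40}
Elements in ascending order: 6, 16, 25, 26, 30, 31, 35, 38, 40
The smallest element is 6.

6


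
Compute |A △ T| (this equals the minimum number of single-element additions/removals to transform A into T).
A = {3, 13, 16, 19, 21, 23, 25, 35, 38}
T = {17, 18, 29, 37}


Set A = {3, 13, 16, 19, 21, 23, 25, 35, 38}
Set T = {17, 18, 29, 37}
Elements to remove from A (in A, not in T): {3, 13, 16, 19, 21, 23, 25, 35, 38} → 9 removals
Elements to add to A (in T, not in A): {17, 18, 29, 37} → 4 additions
Total edits = 9 + 4 = 13

13


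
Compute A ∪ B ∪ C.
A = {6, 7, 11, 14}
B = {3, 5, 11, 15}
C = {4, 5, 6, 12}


Set A = {6, 7, 11, 14}
Set B = {3, 5, 11, 15}
Set C = {4, 5, 6, 12}
First, A ∪ B = {3, 5, 6, 7, 11, 14, 15}
Then, (A ∪ B) ∪ C = {3, 4, 5, 6, 7, 11, 12, 14, 15}

{3, 4, 5, 6, 7, 11, 12, 14, 15}


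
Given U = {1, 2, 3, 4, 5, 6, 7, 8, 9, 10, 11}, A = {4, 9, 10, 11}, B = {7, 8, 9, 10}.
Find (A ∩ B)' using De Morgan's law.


U = {1, 2, 3, 4, 5, 6, 7, 8, 9, 10, 11}
A = {4, 9, 10, 11}, B = {7, 8, 9, 10}
A ∩ B = {9, 10}
(A ∩ B)' = U \ (A ∩ B) = {1, 2, 3, 4, 5, 6, 7, 8, 11}
Verification via A' ∪ B': A' = {1, 2, 3, 5, 6, 7, 8}, B' = {1, 2, 3, 4, 5, 6, 11}
A' ∪ B' = {1, 2, 3, 4, 5, 6, 7, 8, 11} ✓

{1, 2, 3, 4, 5, 6, 7, 8, 11}


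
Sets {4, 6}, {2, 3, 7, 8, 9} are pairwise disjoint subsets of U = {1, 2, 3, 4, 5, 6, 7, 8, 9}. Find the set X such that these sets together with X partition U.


U = {1, 2, 3, 4, 5, 6, 7, 8, 9}
Shown blocks: {4, 6}, {2, 3, 7, 8, 9}
A partition's blocks are pairwise disjoint and cover U, so the missing block = U \ (union of shown blocks).
Union of shown blocks: {2, 3, 4, 6, 7, 8, 9}
Missing block = U \ (union) = {1, 5}

{1, 5}


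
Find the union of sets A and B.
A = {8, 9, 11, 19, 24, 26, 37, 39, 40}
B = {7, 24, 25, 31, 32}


Set A = {8, 9, 11, 19, 24, 26, 37, 39, 40}
Set B = {7, 24, 25, 31, 32}
A ∪ B includes all elements in either set.
Elements from A: {8, 9, 11, 19, 24, 26, 37, 39, 40}
Elements from B not already included: {7, 25, 31, 32}
A ∪ B = {7, 8, 9, 11, 19, 24, 25, 26, 31, 32, 37, 39, 40}

{7, 8, 9, 11, 19, 24, 25, 26, 31, 32, 37, 39, 40}


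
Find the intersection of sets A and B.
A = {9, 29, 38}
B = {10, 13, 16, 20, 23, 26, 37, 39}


Set A = {9, 29, 38}
Set B = {10, 13, 16, 20, 23, 26, 37, 39}
A ∩ B includes only elements in both sets.
Check each element of A against B:
9 ✗, 29 ✗, 38 ✗
A ∩ B = {}

{}


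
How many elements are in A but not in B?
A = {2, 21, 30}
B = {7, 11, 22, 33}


Set A = {2, 21, 30}
Set B = {7, 11, 22, 33}
A \ B = {2, 21, 30}
|A \ B| = 3

3


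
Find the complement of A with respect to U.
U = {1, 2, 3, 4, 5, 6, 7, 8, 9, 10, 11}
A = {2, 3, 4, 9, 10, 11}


Universal set U = {1, 2, 3, 4, 5, 6, 7, 8, 9, 10, 11}
Set A = {2, 3, 4, 9, 10, 11}
A' = U \ A = elements in U but not in A
Checking each element of U:
1 (not in A, include), 2 (in A, exclude), 3 (in A, exclude), 4 (in A, exclude), 5 (not in A, include), 6 (not in A, include), 7 (not in A, include), 8 (not in A, include), 9 (in A, exclude), 10 (in A, exclude), 11 (in A, exclude)
A' = {1, 5, 6, 7, 8}

{1, 5, 6, 7, 8}


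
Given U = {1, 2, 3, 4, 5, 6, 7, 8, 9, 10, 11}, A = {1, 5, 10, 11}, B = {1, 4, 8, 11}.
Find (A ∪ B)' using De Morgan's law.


U = {1, 2, 3, 4, 5, 6, 7, 8, 9, 10, 11}
A = {1, 5, 10, 11}, B = {1, 4, 8, 11}
A ∪ B = {1, 4, 5, 8, 10, 11}
(A ∪ B)' = U \ (A ∪ B) = {2, 3, 6, 7, 9}
Verification via A' ∩ B': A' = {2, 3, 4, 6, 7, 8, 9}, B' = {2, 3, 5, 6, 7, 9, 10}
A' ∩ B' = {2, 3, 6, 7, 9} ✓

{2, 3, 6, 7, 9}


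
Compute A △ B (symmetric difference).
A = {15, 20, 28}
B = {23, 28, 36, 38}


Set A = {15, 20, 28}
Set B = {23, 28, 36, 38}
A △ B = (A \ B) ∪ (B \ A)
Elements in A but not B: {15, 20}
Elements in B but not A: {23, 36, 38}
A △ B = {15, 20, 23, 36, 38}

{15, 20, 23, 36, 38}


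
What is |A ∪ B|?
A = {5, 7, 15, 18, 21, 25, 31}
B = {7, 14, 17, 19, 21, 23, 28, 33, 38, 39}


Set A = {5, 7, 15, 18, 21, 25, 31}, |A| = 7
Set B = {7, 14, 17, 19, 21, 23, 28, 33, 38, 39}, |B| = 10
A ∩ B = {7, 21}, |A ∩ B| = 2
|A ∪ B| = |A| + |B| - |A ∩ B| = 7 + 10 - 2 = 15

15


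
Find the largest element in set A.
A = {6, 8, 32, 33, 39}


Set A = {6, 8, 32, 33, 39}
Elements in ascending order: 6, 8, 32, 33, 39
The largest element is 39.

39


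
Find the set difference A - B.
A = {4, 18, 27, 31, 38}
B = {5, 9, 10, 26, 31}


Set A = {4, 18, 27, 31, 38}
Set B = {5, 9, 10, 26, 31}
A \ B includes elements in A that are not in B.
Check each element of A:
4 (not in B, keep), 18 (not in B, keep), 27 (not in B, keep), 31 (in B, remove), 38 (not in B, keep)
A \ B = {4, 18, 27, 38}

{4, 18, 27, 38}


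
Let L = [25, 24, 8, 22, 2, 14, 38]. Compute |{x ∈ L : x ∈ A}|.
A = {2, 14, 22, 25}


Set A = {2, 14, 22, 25}
Candidates: [25, 24, 8, 22, 2, 14, 38]
Check each candidate:
25 ∈ A, 24 ∉ A, 8 ∉ A, 22 ∈ A, 2 ∈ A, 14 ∈ A, 38 ∉ A
Count of candidates in A: 4

4


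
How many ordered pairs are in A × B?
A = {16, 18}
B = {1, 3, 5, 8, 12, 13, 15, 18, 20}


Set A = {16, 18} has 2 elements.
Set B = {1, 3, 5, 8, 12, 13, 15, 18, 20} has 9 elements.
|A × B| = |A| × |B| = 2 × 9 = 18

18


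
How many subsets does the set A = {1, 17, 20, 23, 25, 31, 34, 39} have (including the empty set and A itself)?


Set A = {1, 17, 20, 23, 25, 31, 34, 39}
|A| = 8
The power set P(A) contains all subsets of A.
|P(A)| = 2^|A| = 2^8 = 256

256


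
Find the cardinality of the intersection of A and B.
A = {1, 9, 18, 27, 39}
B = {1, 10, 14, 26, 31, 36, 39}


Set A = {1, 9, 18, 27, 39}
Set B = {1, 10, 14, 26, 31, 36, 39}
A ∩ B = {1, 39}
|A ∩ B| = 2

2


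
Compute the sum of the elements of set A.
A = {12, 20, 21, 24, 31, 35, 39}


Set A = {12, 20, 21, 24, 31, 35, 39}
Sum = 12 + 20 + 21 + 24 + 31 + 35 + 39 = 182

182


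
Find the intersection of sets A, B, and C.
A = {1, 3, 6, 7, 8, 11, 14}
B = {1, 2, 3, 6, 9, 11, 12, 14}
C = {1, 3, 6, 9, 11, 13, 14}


Set A = {1, 3, 6, 7, 8, 11, 14}
Set B = {1, 2, 3, 6, 9, 11, 12, 14}
Set C = {1, 3, 6, 9, 11, 13, 14}
First, A ∩ B = {1, 3, 6, 11, 14}
Then, (A ∩ B) ∩ C = {1, 3, 6, 11, 14}

{1, 3, 6, 11, 14}


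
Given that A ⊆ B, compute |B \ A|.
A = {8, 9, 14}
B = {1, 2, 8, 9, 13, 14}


Set A = {8, 9, 14}, |A| = 3
Set B = {1, 2, 8, 9, 13, 14}, |B| = 6
Since A ⊆ B: B \ A = {1, 2, 13}
|B| - |A| = 6 - 3 = 3

3


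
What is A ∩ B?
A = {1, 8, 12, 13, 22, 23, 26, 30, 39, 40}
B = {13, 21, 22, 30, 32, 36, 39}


Set A = {1, 8, 12, 13, 22, 23, 26, 30, 39, 40}
Set B = {13, 21, 22, 30, 32, 36, 39}
A ∩ B includes only elements in both sets.
Check each element of A against B:
1 ✗, 8 ✗, 12 ✗, 13 ✓, 22 ✓, 23 ✗, 26 ✗, 30 ✓, 39 ✓, 40 ✗
A ∩ B = {13, 22, 30, 39}

{13, 22, 30, 39}


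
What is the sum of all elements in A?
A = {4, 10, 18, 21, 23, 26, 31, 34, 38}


Set A = {4, 10, 18, 21, 23, 26, 31, 34, 38}
Sum = 4 + 10 + 18 + 21 + 23 + 26 + 31 + 34 + 38 = 205

205


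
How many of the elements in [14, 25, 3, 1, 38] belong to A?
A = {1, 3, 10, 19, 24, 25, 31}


Set A = {1, 3, 10, 19, 24, 25, 31}
Candidates: [14, 25, 3, 1, 38]
Check each candidate:
14 ∉ A, 25 ∈ A, 3 ∈ A, 1 ∈ A, 38 ∉ A
Count of candidates in A: 3

3


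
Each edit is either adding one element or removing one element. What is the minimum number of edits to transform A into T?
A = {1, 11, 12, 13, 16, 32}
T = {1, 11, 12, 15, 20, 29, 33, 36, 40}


Set A = {1, 11, 12, 13, 16, 32}
Set T = {1, 11, 12, 15, 20, 29, 33, 36, 40}
Elements to remove from A (in A, not in T): {13, 16, 32} → 3 removals
Elements to add to A (in T, not in A): {15, 20, 29, 33, 36, 40} → 6 additions
Total edits = 3 + 6 = 9

9


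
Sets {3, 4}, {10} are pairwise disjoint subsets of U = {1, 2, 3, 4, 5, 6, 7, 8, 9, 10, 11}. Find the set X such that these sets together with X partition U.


U = {1, 2, 3, 4, 5, 6, 7, 8, 9, 10, 11}
Shown blocks: {3, 4}, {10}
A partition's blocks are pairwise disjoint and cover U, so the missing block = U \ (union of shown blocks).
Union of shown blocks: {3, 4, 10}
Missing block = U \ (union) = {1, 2, 5, 6, 7, 8, 9, 11}

{1, 2, 5, 6, 7, 8, 9, 11}


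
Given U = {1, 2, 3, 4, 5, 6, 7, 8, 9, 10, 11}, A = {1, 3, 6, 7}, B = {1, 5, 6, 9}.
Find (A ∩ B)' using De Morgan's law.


U = {1, 2, 3, 4, 5, 6, 7, 8, 9, 10, 11}
A = {1, 3, 6, 7}, B = {1, 5, 6, 9}
A ∩ B = {1, 6}
(A ∩ B)' = U \ (A ∩ B) = {2, 3, 4, 5, 7, 8, 9, 10, 11}
Verification via A' ∪ B': A' = {2, 4, 5, 8, 9, 10, 11}, B' = {2, 3, 4, 7, 8, 10, 11}
A' ∪ B' = {2, 3, 4, 5, 7, 8, 9, 10, 11} ✓

{2, 3, 4, 5, 7, 8, 9, 10, 11}


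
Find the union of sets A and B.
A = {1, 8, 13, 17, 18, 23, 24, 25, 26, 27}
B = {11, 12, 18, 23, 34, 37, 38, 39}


Set A = {1, 8, 13, 17, 18, 23, 24, 25, 26, 27}
Set B = {11, 12, 18, 23, 34, 37, 38, 39}
A ∪ B includes all elements in either set.
Elements from A: {1, 8, 13, 17, 18, 23, 24, 25, 26, 27}
Elements from B not already included: {11, 12, 34, 37, 38, 39}
A ∪ B = {1, 8, 11, 12, 13, 17, 18, 23, 24, 25, 26, 27, 34, 37, 38, 39}

{1, 8, 11, 12, 13, 17, 18, 23, 24, 25, 26, 27, 34, 37, 38, 39}


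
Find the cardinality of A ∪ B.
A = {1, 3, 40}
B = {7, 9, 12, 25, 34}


Set A = {1, 3, 40}, |A| = 3
Set B = {7, 9, 12, 25, 34}, |B| = 5
A ∩ B = {}, |A ∩ B| = 0
|A ∪ B| = |A| + |B| - |A ∩ B| = 3 + 5 - 0 = 8

8


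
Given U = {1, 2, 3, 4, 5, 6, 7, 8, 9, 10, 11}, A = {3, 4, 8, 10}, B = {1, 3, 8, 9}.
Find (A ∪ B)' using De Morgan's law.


U = {1, 2, 3, 4, 5, 6, 7, 8, 9, 10, 11}
A = {3, 4, 8, 10}, B = {1, 3, 8, 9}
A ∪ B = {1, 3, 4, 8, 9, 10}
(A ∪ B)' = U \ (A ∪ B) = {2, 5, 6, 7, 11}
Verification via A' ∩ B': A' = {1, 2, 5, 6, 7, 9, 11}, B' = {2, 4, 5, 6, 7, 10, 11}
A' ∩ B' = {2, 5, 6, 7, 11} ✓

{2, 5, 6, 7, 11}


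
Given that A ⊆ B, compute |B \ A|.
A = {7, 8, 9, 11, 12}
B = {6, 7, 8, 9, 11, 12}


Set A = {7, 8, 9, 11, 12}, |A| = 5
Set B = {6, 7, 8, 9, 11, 12}, |B| = 6
Since A ⊆ B: B \ A = {6}
|B| - |A| = 6 - 5 = 1

1


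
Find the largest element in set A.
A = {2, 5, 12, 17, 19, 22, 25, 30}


Set A = {2, 5, 12, 17, 19, 22, 25, 30}
Elements in ascending order: 2, 5, 12, 17, 19, 22, 25, 30
The largest element is 30.

30


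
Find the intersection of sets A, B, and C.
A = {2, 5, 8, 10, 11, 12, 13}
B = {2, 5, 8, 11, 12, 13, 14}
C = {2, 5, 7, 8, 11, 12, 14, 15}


Set A = {2, 5, 8, 10, 11, 12, 13}
Set B = {2, 5, 8, 11, 12, 13, 14}
Set C = {2, 5, 7, 8, 11, 12, 14, 15}
First, A ∩ B = {2, 5, 8, 11, 12, 13}
Then, (A ∩ B) ∩ C = {2, 5, 8, 11, 12}

{2, 5, 8, 11, 12}


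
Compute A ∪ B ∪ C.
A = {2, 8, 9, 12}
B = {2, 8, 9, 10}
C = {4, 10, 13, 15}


Set A = {2, 8, 9, 12}
Set B = {2, 8, 9, 10}
Set C = {4, 10, 13, 15}
First, A ∪ B = {2, 8, 9, 10, 12}
Then, (A ∪ B) ∪ C = {2, 4, 8, 9, 10, 12, 13, 15}

{2, 4, 8, 9, 10, 12, 13, 15}


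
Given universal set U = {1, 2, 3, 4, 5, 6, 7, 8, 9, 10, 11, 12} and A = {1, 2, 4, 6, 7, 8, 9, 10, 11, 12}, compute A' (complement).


Universal set U = {1, 2, 3, 4, 5, 6, 7, 8, 9, 10, 11, 12}
Set A = {1, 2, 4, 6, 7, 8, 9, 10, 11, 12}
A' = U \ A = elements in U but not in A
Checking each element of U:
1 (in A, exclude), 2 (in A, exclude), 3 (not in A, include), 4 (in A, exclude), 5 (not in A, include), 6 (in A, exclude), 7 (in A, exclude), 8 (in A, exclude), 9 (in A, exclude), 10 (in A, exclude), 11 (in A, exclude), 12 (in A, exclude)
A' = {3, 5}

{3, 5}


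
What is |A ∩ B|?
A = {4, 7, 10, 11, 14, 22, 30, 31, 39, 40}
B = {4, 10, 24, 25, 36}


Set A = {4, 7, 10, 11, 14, 22, 30, 31, 39, 40}
Set B = {4, 10, 24, 25, 36}
A ∩ B = {4, 10}
|A ∩ B| = 2

2


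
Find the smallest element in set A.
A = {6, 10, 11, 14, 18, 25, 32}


Set A = {6, 10, 11, 14, 18, 25, 32}
Elements in ascending order: 6, 10, 11, 14, 18, 25, 32
The smallest element is 6.

6


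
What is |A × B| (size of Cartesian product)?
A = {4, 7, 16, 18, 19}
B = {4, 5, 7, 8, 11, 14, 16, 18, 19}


Set A = {4, 7, 16, 18, 19} has 5 elements.
Set B = {4, 5, 7, 8, 11, 14, 16, 18, 19} has 9 elements.
|A × B| = |A| × |B| = 5 × 9 = 45

45


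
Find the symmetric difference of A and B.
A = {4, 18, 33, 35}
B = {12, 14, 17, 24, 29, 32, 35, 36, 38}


Set A = {4, 18, 33, 35}
Set B = {12, 14, 17, 24, 29, 32, 35, 36, 38}
A △ B = (A \ B) ∪ (B \ A)
Elements in A but not B: {4, 18, 33}
Elements in B but not A: {12, 14, 17, 24, 29, 32, 36, 38}
A △ B = {4, 12, 14, 17, 18, 24, 29, 32, 33, 36, 38}

{4, 12, 14, 17, 18, 24, 29, 32, 33, 36, 38}


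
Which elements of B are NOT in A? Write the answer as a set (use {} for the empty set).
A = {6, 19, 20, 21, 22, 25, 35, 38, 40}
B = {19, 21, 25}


Set A = {6, 19, 20, 21, 22, 25, 35, 38, 40}
Set B = {19, 21, 25}
Check each element of B against A:
19 ∈ A, 21 ∈ A, 25 ∈ A
Elements of B not in A: {}

{}


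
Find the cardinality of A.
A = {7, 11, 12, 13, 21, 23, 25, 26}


Set A = {7, 11, 12, 13, 21, 23, 25, 26}
Listing elements: 7, 11, 12, 13, 21, 23, 25, 26
Counting: 8 elements
|A| = 8

8


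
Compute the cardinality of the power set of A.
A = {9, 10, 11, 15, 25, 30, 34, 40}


Set A = {9, 10, 11, 15, 25, 30, 34, 40}
|A| = 8
The power set P(A) contains all subsets of A.
|P(A)| = 2^|A| = 2^8 = 256

256


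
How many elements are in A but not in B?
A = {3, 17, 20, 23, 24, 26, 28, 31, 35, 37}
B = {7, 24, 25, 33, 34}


Set A = {3, 17, 20, 23, 24, 26, 28, 31, 35, 37}
Set B = {7, 24, 25, 33, 34}
A \ B = {3, 17, 20, 23, 26, 28, 31, 35, 37}
|A \ B| = 9

9


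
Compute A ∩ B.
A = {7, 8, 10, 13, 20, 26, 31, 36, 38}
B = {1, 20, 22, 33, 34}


Set A = {7, 8, 10, 13, 20, 26, 31, 36, 38}
Set B = {1, 20, 22, 33, 34}
A ∩ B includes only elements in both sets.
Check each element of A against B:
7 ✗, 8 ✗, 10 ✗, 13 ✗, 20 ✓, 26 ✗, 31 ✗, 36 ✗, 38 ✗
A ∩ B = {20}

{20}


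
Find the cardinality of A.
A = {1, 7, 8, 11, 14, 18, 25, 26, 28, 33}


Set A = {1, 7, 8, 11, 14, 18, 25, 26, 28, 33}
Listing elements: 1, 7, 8, 11, 14, 18, 25, 26, 28, 33
Counting: 10 elements
|A| = 10

10


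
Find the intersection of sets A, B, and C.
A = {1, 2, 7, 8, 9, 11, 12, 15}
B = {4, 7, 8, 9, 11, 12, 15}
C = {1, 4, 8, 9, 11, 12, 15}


Set A = {1, 2, 7, 8, 9, 11, 12, 15}
Set B = {4, 7, 8, 9, 11, 12, 15}
Set C = {1, 4, 8, 9, 11, 12, 15}
First, A ∩ B = {7, 8, 9, 11, 12, 15}
Then, (A ∩ B) ∩ C = {8, 9, 11, 12, 15}

{8, 9, 11, 12, 15}


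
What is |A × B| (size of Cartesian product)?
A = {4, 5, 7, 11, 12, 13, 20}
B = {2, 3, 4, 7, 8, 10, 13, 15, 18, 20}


Set A = {4, 5, 7, 11, 12, 13, 20} has 7 elements.
Set B = {2, 3, 4, 7, 8, 10, 13, 15, 18, 20} has 10 elements.
|A × B| = |A| × |B| = 7 × 10 = 70

70


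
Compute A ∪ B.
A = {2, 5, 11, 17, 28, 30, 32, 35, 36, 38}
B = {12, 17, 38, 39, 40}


Set A = {2, 5, 11, 17, 28, 30, 32, 35, 36, 38}
Set B = {12, 17, 38, 39, 40}
A ∪ B includes all elements in either set.
Elements from A: {2, 5, 11, 17, 28, 30, 32, 35, 36, 38}
Elements from B not already included: {12, 39, 40}
A ∪ B = {2, 5, 11, 12, 17, 28, 30, 32, 35, 36, 38, 39, 40}

{2, 5, 11, 12, 17, 28, 30, 32, 35, 36, 38, 39, 40}


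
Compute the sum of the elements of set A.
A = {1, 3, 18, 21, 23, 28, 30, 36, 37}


Set A = {1, 3, 18, 21, 23, 28, 30, 36, 37}
Sum = 1 + 3 + 18 + 21 + 23 + 28 + 30 + 36 + 37 = 197

197


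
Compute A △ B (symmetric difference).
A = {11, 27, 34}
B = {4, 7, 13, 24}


Set A = {11, 27, 34}
Set B = {4, 7, 13, 24}
A △ B = (A \ B) ∪ (B \ A)
Elements in A but not B: {11, 27, 34}
Elements in B but not A: {4, 7, 13, 24}
A △ B = {4, 7, 11, 13, 24, 27, 34}

{4, 7, 11, 13, 24, 27, 34}


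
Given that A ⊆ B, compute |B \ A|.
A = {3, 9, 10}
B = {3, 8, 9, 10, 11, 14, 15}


Set A = {3, 9, 10}, |A| = 3
Set B = {3, 8, 9, 10, 11, 14, 15}, |B| = 7
Since A ⊆ B: B \ A = {8, 11, 14, 15}
|B| - |A| = 7 - 3 = 4

4


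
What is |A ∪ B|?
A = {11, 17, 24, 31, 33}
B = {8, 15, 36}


Set A = {11, 17, 24, 31, 33}, |A| = 5
Set B = {8, 15, 36}, |B| = 3
A ∩ B = {}, |A ∩ B| = 0
|A ∪ B| = |A| + |B| - |A ∩ B| = 5 + 3 - 0 = 8

8


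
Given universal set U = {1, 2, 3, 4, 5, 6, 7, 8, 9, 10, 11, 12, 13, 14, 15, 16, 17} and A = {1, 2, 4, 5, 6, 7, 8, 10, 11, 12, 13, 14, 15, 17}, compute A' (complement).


Universal set U = {1, 2, 3, 4, 5, 6, 7, 8, 9, 10, 11, 12, 13, 14, 15, 16, 17}
Set A = {1, 2, 4, 5, 6, 7, 8, 10, 11, 12, 13, 14, 15, 17}
A' = U \ A = elements in U but not in A
Checking each element of U:
1 (in A, exclude), 2 (in A, exclude), 3 (not in A, include), 4 (in A, exclude), 5 (in A, exclude), 6 (in A, exclude), 7 (in A, exclude), 8 (in A, exclude), 9 (not in A, include), 10 (in A, exclude), 11 (in A, exclude), 12 (in A, exclude), 13 (in A, exclude), 14 (in A, exclude), 15 (in A, exclude), 16 (not in A, include), 17 (in A, exclude)
A' = {3, 9, 16}

{3, 9, 16}
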